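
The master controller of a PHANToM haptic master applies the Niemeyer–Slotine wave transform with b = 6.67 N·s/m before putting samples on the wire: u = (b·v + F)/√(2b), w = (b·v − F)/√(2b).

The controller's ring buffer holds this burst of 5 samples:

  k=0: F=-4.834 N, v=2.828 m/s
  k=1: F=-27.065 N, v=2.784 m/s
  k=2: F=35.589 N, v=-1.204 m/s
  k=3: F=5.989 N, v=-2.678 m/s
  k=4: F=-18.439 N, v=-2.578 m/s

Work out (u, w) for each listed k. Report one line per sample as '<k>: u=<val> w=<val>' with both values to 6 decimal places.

0: u=3.840974 w=6.488003
1: u=-2.326067 w=12.494339
2: u=7.545271 w=-11.942756
3: u=-3.250814 w=-6.530304
4: u=-9.756405 w=0.340527

k=0: b·v=6.67×2.828=18.862760; √(2b)=3.652396; u=(18.862760+(-4.834))/3.652396=3.840974, w=(18.862760−(-4.834))/3.652396=6.488003
k=1: b·v=6.67×2.784=18.569280; √(2b)=3.652396; u=(18.569280+(-27.065))/3.652396=-2.326067, w=(18.569280−(-27.065))/3.652396=12.494339
k=2: b·v=6.67×(-1.204)=-8.030680; √(2b)=3.652396; u=(-8.030680+35.589)/3.652396=7.545271, w=(-8.030680−35.589)/3.652396=-11.942756
k=3: b·v=6.67×(-2.678)=-17.862260; √(2b)=3.652396; u=(-17.862260+5.989)/3.652396=-3.250814, w=(-17.862260−5.989)/3.652396=-6.530304
k=4: b·v=6.67×(-2.578)=-17.195260; √(2b)=3.652396; u=(-17.195260+(-18.439))/3.652396=-9.756405, w=(-17.195260−(-18.439))/3.652396=0.340527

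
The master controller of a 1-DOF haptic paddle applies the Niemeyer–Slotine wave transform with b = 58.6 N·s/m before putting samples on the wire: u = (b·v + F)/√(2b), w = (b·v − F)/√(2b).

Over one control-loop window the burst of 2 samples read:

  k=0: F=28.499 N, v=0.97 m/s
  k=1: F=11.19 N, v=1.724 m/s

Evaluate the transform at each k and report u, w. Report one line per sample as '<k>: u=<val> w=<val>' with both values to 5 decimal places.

k=0: b·v=58.6×0.97=56.84200; √(2b)=10.82589; u=(56.84200+28.499)/10.82589=7.88304, w=(56.84200−28.499)/10.82589=2.61807
k=1: b·v=58.6×1.724=101.02640; √(2b)=10.82589; u=(101.02640+11.19)/10.82589=10.36555, w=(101.02640−11.19)/10.82589=8.29829

0: u=7.88304 w=2.61807
1: u=10.36555 w=8.29829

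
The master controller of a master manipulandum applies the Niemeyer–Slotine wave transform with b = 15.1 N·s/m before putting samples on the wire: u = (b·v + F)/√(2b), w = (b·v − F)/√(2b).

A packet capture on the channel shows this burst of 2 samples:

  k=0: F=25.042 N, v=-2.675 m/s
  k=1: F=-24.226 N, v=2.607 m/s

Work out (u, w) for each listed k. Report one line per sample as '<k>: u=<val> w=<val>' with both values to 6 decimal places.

0: u=-2.793309 w=-11.907026
1: u=2.754950 w=11.571695

k=0: b·v=15.1×(-2.675)=-40.392500; √(2b)=5.495453; u=(-40.392500+25.042)/5.495453=-2.793309, w=(-40.392500−25.042)/5.495453=-11.907026
k=1: b·v=15.1×2.607=39.365700; √(2b)=5.495453; u=(39.365700+(-24.226))/5.495453=2.754950, w=(39.365700−(-24.226))/5.495453=11.571695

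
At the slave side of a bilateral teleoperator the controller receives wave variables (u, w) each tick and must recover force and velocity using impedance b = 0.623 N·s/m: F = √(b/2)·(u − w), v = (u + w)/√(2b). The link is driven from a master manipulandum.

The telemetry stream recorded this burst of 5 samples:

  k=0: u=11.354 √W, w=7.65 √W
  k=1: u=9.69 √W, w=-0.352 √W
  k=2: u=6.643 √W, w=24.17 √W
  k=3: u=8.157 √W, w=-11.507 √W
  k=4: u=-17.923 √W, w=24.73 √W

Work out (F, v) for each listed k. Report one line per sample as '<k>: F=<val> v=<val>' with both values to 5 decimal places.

k=0: u−w=3.70400, u+w=19.00400; √(b/2)=0.55812, √(2b)=1.11624; F=0.55812×3.704=2.06728, v=19.00400/1.11624=17.02496
k=1: u−w=10.04200, u+w=9.33800; √(b/2)=0.55812, √(2b)=1.11624; F=0.55812×10.042=5.60466, v=9.33800/1.11624=8.36556
k=2: u−w=-17.52700, u+w=30.81300; √(b/2)=0.55812, √(2b)=1.11624; F=0.55812×(-17.527)=-9.78220, v=30.81300/1.11624=27.60419
k=3: u−w=19.66400, u+w=-3.35000; √(b/2)=0.55812, √(2b)=1.11624; F=0.55812×19.664=10.97491, v=-3.35000/1.11624=-3.00114
k=4: u−w=-42.65300, u+w=6.80700; √(b/2)=0.55812, √(2b)=1.11624; F=0.55812×(-42.653)=-23.80557, v=6.80700/1.11624=6.09813

0: F=2.06728 v=17.02496
1: F=5.60466 v=8.36556
2: F=-9.78220 v=27.60419
3: F=10.97491 v=-3.00114
4: F=-23.80557 v=6.09813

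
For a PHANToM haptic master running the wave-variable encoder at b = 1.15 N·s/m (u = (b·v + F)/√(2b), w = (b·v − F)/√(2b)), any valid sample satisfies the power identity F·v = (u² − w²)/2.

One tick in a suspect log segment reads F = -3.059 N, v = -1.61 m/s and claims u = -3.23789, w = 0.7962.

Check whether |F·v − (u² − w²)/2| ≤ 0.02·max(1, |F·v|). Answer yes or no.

F·v = (-3.059)×(-1.61) = 4.9250 W.
(u² − w²)/2 = (10.4839 − 0.6339)/2 = 4.9250 W.
|Δ| = 0.0000;  2% of max(1, |F·v|) = 0.0985.

yes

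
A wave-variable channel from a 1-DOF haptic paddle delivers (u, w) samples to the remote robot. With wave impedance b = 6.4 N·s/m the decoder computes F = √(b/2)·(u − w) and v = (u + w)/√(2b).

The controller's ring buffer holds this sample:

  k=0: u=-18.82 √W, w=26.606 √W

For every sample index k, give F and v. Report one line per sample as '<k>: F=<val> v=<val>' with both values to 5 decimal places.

k=0: u−w=-45.42600, u+w=7.78600; √(b/2)=1.78885, √(2b)=3.57771; F=1.78885×(-45.426)=-81.26050, v=7.78600/3.57771=2.17625

0: F=-81.26050 v=2.17625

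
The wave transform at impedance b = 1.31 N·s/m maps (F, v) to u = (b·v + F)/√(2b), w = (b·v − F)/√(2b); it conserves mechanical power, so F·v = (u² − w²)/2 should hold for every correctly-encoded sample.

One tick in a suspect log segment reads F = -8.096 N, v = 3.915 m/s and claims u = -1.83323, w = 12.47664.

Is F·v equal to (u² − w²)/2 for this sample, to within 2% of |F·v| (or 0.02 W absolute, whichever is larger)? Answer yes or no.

no

F·v = (-8.096)×3.915 = -31.6958 W.
(u² − w²)/2 = (3.3607 − 155.6665)/2 = -76.1529 W.
|Δ| = 44.4571;  2% of max(1, |F·v|) = 0.6339.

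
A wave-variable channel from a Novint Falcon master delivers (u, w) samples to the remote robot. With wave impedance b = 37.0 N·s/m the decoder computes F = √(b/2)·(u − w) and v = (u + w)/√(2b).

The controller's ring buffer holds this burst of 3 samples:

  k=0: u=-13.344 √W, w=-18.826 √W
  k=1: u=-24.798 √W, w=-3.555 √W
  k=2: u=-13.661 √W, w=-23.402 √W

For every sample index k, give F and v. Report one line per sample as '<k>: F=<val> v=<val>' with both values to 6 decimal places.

0: F=23.578974 v=-3.739687
1: F=-91.369598 v=-3.295969
2: F=41.897625 v=-4.308486

k=0: u−w=5.482000, u+w=-32.170000; √(b/2)=4.301163, √(2b)=8.602325; F=4.301163×5.482=23.578974, v=-32.170000/8.602325=-3.739687
k=1: u−w=-21.243000, u+w=-28.353000; √(b/2)=4.301163, √(2b)=8.602325; F=4.301163×(-21.243)=-91.369598, v=-28.353000/8.602325=-3.295969
k=2: u−w=9.741000, u+w=-37.063000; √(b/2)=4.301163, √(2b)=8.602325; F=4.301163×9.741=41.897625, v=-37.063000/8.602325=-4.308486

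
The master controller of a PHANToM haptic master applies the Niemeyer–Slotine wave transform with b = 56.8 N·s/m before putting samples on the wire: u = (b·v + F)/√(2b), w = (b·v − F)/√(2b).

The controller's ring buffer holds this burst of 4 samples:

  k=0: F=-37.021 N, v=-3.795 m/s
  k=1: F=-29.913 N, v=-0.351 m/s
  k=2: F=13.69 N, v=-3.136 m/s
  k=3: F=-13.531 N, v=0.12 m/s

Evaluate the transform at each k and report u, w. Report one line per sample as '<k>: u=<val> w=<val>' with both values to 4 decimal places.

k=0: b·v=56.8×(-3.795)=-215.5560; √(2b)=10.6583; u=(-215.5560+(-37.021))/10.6583=-23.6976, w=(-215.5560−(-37.021))/10.6583=-16.7507
k=1: b·v=56.8×(-0.351)=-19.9368; √(2b)=10.6583; u=(-19.9368+(-29.913))/10.6583=-4.6771, w=(-19.9368−(-29.913))/10.6583=0.9360
k=2: b·v=56.8×(-3.136)=-178.1248; √(2b)=10.6583; u=(-178.1248+13.69)/10.6583=-15.4278, w=(-178.1248−13.69)/10.6583=-17.9967
k=3: b·v=56.8×0.12=6.8160; √(2b)=10.6583; u=(6.8160+(-13.531))/10.6583=-0.6300, w=(6.8160−(-13.531))/10.6583=1.9090

0: u=-23.6976 w=-16.7507
1: u=-4.6771 w=0.9360
2: u=-15.4278 w=-17.9967
3: u=-0.6300 w=1.9090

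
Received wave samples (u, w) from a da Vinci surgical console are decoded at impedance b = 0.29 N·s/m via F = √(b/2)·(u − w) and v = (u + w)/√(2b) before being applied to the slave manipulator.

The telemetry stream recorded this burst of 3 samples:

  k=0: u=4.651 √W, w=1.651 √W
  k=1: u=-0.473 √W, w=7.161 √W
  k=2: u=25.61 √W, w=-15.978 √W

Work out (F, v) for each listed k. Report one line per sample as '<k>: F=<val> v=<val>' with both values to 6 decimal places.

k=0: u−w=3.000000, u+w=6.302000; √(b/2)=0.380789, √(2b)=0.761577; F=0.380789×3.0=1.142366, v=6.302000/0.761577=8.274931
k=1: u−w=-7.634000, u+w=6.688000; √(b/2)=0.380789, √(2b)=0.761577; F=0.380789×(-7.634)=-2.906941, v=6.688000/0.761577=8.781774
k=2: u−w=41.588000, u+w=9.632000; √(b/2)=0.380789, √(2b)=0.761577; F=0.380789×41.588=15.836239, v=9.632000/0.761577=12.647436

0: F=1.142366 v=8.274931
1: F=-2.906941 v=8.781774
2: F=15.836239 v=12.647436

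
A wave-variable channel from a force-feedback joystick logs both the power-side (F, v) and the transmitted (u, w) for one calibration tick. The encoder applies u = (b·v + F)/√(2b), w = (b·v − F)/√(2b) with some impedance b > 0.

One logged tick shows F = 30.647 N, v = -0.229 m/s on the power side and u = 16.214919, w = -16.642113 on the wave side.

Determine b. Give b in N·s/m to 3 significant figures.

b = 1.74 N·s/m

u + w = -0.427194;  u + w = √(2b)·v, so √(2b) = -0.427194/(-0.229) = 1.865476.
b = (√(2b))²/2 = 3.480001/2 = 1.740000.
(Check via u − w = 2F/√(2b): u − w = 32.857032, 2F/√(2b) = 32.857030.)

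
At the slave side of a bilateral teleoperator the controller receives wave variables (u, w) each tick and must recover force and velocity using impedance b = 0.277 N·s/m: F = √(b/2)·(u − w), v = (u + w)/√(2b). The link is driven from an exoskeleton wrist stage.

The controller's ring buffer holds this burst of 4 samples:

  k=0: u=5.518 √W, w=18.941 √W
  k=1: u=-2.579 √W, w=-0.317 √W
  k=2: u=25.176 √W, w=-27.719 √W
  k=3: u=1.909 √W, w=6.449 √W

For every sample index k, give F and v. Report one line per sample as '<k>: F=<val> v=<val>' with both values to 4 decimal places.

k=0: u−w=-13.4230, u+w=24.4590; √(b/2)=0.3722, √(2b)=0.7443; F=0.3722×(-13.423)=-4.9954, v=24.4590/0.7443=32.8612
k=1: u−w=-2.2620, u+w=-2.8960; √(b/2)=0.3722, √(2b)=0.7443; F=0.3722×(-2.262)=-0.8418, v=-2.8960/0.7443=-3.8908
k=2: u−w=52.8950, u+w=-2.5430; √(b/2)=0.3722, √(2b)=0.7443; F=0.3722×52.895=19.6852, v=-2.5430/0.7443=-3.4166
k=3: u−w=-4.5400, u+w=8.3580; √(b/2)=0.3722, √(2b)=0.7443; F=0.3722×(-4.54)=-1.6896, v=8.3580/0.7443=11.2292

0: F=-4.9954 v=32.8612
1: F=-0.8418 v=-3.8908
2: F=19.6852 v=-3.4166
3: F=-1.6896 v=11.2292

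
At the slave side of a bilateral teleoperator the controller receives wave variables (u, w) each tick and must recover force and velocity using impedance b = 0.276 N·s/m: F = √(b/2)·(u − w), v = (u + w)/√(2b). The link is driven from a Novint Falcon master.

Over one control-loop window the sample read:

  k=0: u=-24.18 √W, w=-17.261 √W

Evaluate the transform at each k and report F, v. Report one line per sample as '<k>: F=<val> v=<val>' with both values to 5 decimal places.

k=0: u−w=-6.91900, u+w=-41.44100; √(b/2)=0.37148, √(2b)=0.74297; F=0.37148×(-6.919)=-2.57029, v=-41.44100/0.74297=-55.77771

0: F=-2.57029 v=-55.77771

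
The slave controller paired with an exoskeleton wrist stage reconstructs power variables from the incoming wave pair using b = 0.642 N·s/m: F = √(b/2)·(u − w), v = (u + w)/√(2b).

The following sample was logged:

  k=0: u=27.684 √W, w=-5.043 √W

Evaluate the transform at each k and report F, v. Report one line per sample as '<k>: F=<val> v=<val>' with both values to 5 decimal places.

k=0: u−w=32.72700, u+w=22.64100; √(b/2)=0.56657, √(2b)=1.13314; F=0.56657×32.727=18.54209, v=22.64100/1.13314=19.98081

0: F=18.54209 v=19.98081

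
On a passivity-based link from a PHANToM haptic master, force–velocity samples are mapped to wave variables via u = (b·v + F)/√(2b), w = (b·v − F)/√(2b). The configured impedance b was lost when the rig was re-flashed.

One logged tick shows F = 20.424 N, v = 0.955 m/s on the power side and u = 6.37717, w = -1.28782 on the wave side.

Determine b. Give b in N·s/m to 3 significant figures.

b = 14.2 N·s/m

u + w = 5.0893;  u + w = √(2b)·v, so √(2b) = 5.0893/0.955 = 5.3292.
b = (√(2b))²/2 = 28.4000/2 = 14.2000.
(Check via u − w = 2F/√(2b): u − w = 7.6650, 2F/√(2b) = 7.6650.)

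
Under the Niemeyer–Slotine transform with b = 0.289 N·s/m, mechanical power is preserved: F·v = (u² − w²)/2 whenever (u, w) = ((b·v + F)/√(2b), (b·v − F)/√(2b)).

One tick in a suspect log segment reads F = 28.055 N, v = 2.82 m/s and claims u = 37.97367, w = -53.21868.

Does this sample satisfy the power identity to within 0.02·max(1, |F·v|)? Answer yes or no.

no

F·v = 28.055×2.82 = 79.1151 W.
(u² − w²)/2 = (1441.9996 − 2832.2279)/2 = -695.1141 W.
|Δ| = 774.2292;  2% of max(1, |F·v|) = 1.5823.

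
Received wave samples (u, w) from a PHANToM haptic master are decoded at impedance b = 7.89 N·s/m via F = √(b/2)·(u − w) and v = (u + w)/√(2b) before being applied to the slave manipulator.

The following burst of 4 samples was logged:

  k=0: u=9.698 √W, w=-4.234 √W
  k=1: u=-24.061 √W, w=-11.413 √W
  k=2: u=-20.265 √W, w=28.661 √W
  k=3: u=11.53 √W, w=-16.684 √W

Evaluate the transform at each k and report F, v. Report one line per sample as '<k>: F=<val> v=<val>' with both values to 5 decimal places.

0: F=27.67177 v=1.37549
1: F=-25.12149 v=-8.93011
2: F=-97.17694 v=2.11358
3: F=56.03871 v=-1.29745

k=0: u−w=13.93200, u+w=5.46400; √(b/2)=1.98620, √(2b)=3.97240; F=1.98620×13.932=27.67177, v=5.46400/3.97240=1.37549
k=1: u−w=-12.64800, u+w=-35.47400; √(b/2)=1.98620, √(2b)=3.97240; F=1.98620×(-12.648)=-25.12149, v=-35.47400/3.97240=-8.93011
k=2: u−w=-48.92600, u+w=8.39600; √(b/2)=1.98620, √(2b)=3.97240; F=1.98620×(-48.926)=-97.17694, v=8.39600/3.97240=2.11358
k=3: u−w=28.21400, u+w=-5.15400; √(b/2)=1.98620, √(2b)=3.97240; F=1.98620×28.214=56.03871, v=-5.15400/3.97240=-1.29745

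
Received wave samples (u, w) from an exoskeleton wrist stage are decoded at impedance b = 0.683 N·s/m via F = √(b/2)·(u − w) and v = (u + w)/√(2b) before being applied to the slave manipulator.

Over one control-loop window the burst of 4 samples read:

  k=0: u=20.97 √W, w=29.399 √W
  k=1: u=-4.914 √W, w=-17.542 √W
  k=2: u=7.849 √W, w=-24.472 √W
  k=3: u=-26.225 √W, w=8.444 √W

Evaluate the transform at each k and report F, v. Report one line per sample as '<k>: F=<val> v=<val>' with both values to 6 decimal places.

0: F=-4.925739 v=43.096101
1: F=7.379551 v=-19.213525
2: F=18.887746 v=-14.222766
3: F=-20.259871 v=-15.213559

k=0: u−w=-8.429000, u+w=50.369000; √(b/2)=0.584380, √(2b)=1.168760; F=0.584380×(-8.429)=-4.925739, v=50.369000/1.168760=43.096101
k=1: u−w=12.628000, u+w=-22.456000; √(b/2)=0.584380, √(2b)=1.168760; F=0.584380×12.628=7.379551, v=-22.456000/1.168760=-19.213525
k=2: u−w=32.321000, u+w=-16.623000; √(b/2)=0.584380, √(2b)=1.168760; F=0.584380×32.321=18.887746, v=-16.623000/1.168760=-14.222766
k=3: u−w=-34.669000, u+w=-17.781000; √(b/2)=0.584380, √(2b)=1.168760; F=0.584380×(-34.669)=-20.259871, v=-17.781000/1.168760=-15.213559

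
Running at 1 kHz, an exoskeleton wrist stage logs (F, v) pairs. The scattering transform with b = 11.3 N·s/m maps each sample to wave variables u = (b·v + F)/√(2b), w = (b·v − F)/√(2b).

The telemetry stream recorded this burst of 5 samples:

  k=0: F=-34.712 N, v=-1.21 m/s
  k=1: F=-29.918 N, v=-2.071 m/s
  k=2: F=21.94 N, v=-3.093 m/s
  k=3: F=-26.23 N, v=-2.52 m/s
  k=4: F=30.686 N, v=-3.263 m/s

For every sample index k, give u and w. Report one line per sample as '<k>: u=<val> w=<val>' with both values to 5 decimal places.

k=0: b·v=11.3×(-1.21)=-13.67300; √(2b)=4.75395; u=(-13.67300+(-34.712))/4.75395=-10.17786, w=(-13.67300−(-34.712))/4.75395=4.42559
k=1: b·v=11.3×(-2.071)=-23.40230; √(2b)=4.75395; u=(-23.40230+(-29.918))/4.75395=-11.21601, w=(-23.40230−(-29.918))/4.75395=1.37059
k=2: b·v=11.3×(-3.093)=-34.95090; √(2b)=4.75395; u=(-34.95090+21.94)/4.75395=-2.73686, w=(-34.95090−21.94)/4.75395=-11.96709
k=3: b·v=11.3×(-2.52)=-28.47600; √(2b)=4.75395; u=(-28.47600+(-26.23))/4.75395=-11.50749, w=(-28.47600−(-26.23))/4.75395=-0.47245
k=4: b·v=11.3×(-3.263)=-36.87190; √(2b)=4.75395; u=(-36.87190+30.686)/4.75395=-1.30121, w=(-36.87190−30.686)/4.75395=-14.21091

0: u=-10.17786 w=4.42559
1: u=-11.21601 w=1.37059
2: u=-2.73686 w=-11.96709
3: u=-11.50749 w=-0.47245
4: u=-1.30121 w=-14.21091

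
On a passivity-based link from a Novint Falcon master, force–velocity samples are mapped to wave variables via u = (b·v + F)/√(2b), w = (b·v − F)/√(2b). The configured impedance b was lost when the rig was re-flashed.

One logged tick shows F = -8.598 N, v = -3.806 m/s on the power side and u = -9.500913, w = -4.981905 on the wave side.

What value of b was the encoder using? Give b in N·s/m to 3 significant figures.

u + w = -14.482818;  u + w = √(2b)·v, so √(2b) = -14.482818/(-3.806) = 3.805260.
b = (√(2b))²/2 = 14.480001/2 = 7.240000.
(Check via u − w = 2F/√(2b): u − w = -4.519008, 2F/√(2b) = -4.519008.)

b = 7.24 N·s/m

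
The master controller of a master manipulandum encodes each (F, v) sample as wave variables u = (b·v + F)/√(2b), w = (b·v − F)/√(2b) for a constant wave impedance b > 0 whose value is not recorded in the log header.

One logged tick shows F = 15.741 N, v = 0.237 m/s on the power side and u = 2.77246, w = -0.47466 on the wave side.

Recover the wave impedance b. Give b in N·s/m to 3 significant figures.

u + w = 2.29780;  u + w = √(2b)·v, so √(2b) = 2.29780/0.237 = 9.69536.
b = (√(2b))²/2 = 93.99998/2 = 46.99999.
(Check via u − w = 2F/√(2b): u − w = 3.24712, 2F/√(2b) = 3.24712.)

b = 47 N·s/m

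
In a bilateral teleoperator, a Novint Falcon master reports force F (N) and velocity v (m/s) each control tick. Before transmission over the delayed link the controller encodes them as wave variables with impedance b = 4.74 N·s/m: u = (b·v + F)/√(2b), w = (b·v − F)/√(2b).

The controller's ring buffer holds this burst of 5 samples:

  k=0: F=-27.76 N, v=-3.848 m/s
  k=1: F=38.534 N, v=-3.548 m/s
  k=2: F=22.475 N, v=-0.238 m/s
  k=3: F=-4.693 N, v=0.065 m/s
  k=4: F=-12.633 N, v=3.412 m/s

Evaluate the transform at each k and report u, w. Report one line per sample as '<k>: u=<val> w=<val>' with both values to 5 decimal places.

0: u=-14.93995 w=3.09211
1: u=7.05318 w=-17.97734
2: u=6.93314 w=-7.66594
3: u=-1.42415 w=1.62428
4: u=1.14970 w=9.35571

k=0: b·v=4.74×(-3.848)=-18.23952; √(2b)=3.07896; u=(-18.23952+(-27.76))/3.07896=-14.93995, w=(-18.23952−(-27.76))/3.07896=3.09211
k=1: b·v=4.74×(-3.548)=-16.81752; √(2b)=3.07896; u=(-16.81752+38.534)/3.07896=7.05318, w=(-16.81752−38.534)/3.07896=-17.97734
k=2: b·v=4.74×(-0.238)=-1.12812; √(2b)=3.07896; u=(-1.12812+22.475)/3.07896=6.93314, w=(-1.12812−22.475)/3.07896=-7.66594
k=3: b·v=4.74×0.065=0.30810; √(2b)=3.07896; u=(0.30810+(-4.693))/3.07896=-1.42415, w=(0.30810−(-4.693))/3.07896=1.62428
k=4: b·v=4.74×3.412=16.17288; √(2b)=3.07896; u=(16.17288+(-12.633))/3.07896=1.14970, w=(16.17288−(-12.633))/3.07896=9.35571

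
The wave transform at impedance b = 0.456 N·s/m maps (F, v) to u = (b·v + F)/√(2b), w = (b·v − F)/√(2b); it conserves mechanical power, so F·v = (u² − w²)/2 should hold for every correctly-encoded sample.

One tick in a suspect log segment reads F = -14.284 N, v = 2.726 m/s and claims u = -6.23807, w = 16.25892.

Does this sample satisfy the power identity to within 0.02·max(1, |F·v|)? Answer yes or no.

F·v = (-14.284)×2.726 = -38.93818 W.
(u² − w²)/2 = (38.91352 − 264.35248)/2 = -112.71948 W.
|Δ| = 73.78130;  2% of max(1, |F·v|) = 0.77876.

no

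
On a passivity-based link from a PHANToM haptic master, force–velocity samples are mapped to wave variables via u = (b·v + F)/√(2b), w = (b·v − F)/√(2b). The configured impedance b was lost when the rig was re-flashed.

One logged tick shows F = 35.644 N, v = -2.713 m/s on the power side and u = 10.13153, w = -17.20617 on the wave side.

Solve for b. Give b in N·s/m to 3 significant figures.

b = 3.4 N·s/m

u + w = -7.07464;  u + w = √(2b)·v, so √(2b) = -7.07464/(-2.713) = 2.60768.
b = (√(2b))²/2 = 6.80000/2 = 3.40000.
(Check via u − w = 2F/√(2b): u − w = 27.33770, 2F/√(2b) = 27.33769.)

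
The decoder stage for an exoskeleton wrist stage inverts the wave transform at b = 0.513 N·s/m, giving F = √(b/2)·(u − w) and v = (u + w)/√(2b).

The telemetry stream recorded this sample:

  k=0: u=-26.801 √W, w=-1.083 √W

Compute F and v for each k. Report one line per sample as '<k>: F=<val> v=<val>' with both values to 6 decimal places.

0: F=-13.025094 v=-27.528427

k=0: u−w=-25.718000, u+w=-27.884000; √(b/2)=0.506458, √(2b)=1.012917; F=0.506458×(-25.718)=-13.025094, v=-27.884000/1.012917=-27.528427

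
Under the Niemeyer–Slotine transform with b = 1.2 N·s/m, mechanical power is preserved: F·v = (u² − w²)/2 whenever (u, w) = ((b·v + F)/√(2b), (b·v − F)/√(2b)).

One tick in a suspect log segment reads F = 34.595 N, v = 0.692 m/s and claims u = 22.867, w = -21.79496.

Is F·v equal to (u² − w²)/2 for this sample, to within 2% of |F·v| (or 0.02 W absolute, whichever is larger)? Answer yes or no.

yes

F·v = 34.595×0.692 = 23.93974 W.
(u² − w²)/2 = (522.89969 − 475.02028)/2 = 23.93970 W.
|Δ| = 0.00004;  2% of max(1, |F·v|) = 0.47879.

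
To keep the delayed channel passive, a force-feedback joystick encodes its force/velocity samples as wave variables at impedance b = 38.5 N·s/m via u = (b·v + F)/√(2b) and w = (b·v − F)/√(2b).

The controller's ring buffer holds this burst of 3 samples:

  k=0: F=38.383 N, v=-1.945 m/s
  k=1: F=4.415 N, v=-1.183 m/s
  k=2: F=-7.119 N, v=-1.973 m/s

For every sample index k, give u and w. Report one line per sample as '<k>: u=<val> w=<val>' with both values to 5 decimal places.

0: u=-4.15950 w=-12.90780
1: u=-4.68726 w=-5.69353
2: u=-9.46779 w=-7.84522

k=0: b·v=38.5×(-1.945)=-74.88250; √(2b)=8.77496; u=(-74.88250+38.383)/8.77496=-4.15950, w=(-74.88250−38.383)/8.77496=-12.90780
k=1: b·v=38.5×(-1.183)=-45.54550; √(2b)=8.77496; u=(-45.54550+4.415)/8.77496=-4.68726, w=(-45.54550−4.415)/8.77496=-5.69353
k=2: b·v=38.5×(-1.973)=-75.96050; √(2b)=8.77496; u=(-75.96050+(-7.119))/8.77496=-9.46779, w=(-75.96050−(-7.119))/8.77496=-7.84522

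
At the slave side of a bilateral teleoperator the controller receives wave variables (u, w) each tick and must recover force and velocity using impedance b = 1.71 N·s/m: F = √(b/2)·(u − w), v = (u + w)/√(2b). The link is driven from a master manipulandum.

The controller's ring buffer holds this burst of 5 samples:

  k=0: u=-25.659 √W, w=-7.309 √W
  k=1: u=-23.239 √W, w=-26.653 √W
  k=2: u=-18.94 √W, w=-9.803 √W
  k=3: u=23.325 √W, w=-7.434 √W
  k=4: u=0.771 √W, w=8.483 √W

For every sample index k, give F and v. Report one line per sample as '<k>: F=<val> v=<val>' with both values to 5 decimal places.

0: F=-16.96755 v=-17.82705
1: F=3.15680 v=-26.97850
2: F=-8.44864 v=-15.54243
3: F=28.44168 v=8.59287
4: F=-7.13099 v=5.00399

k=0: u−w=-18.35000, u+w=-32.96800; √(b/2)=0.92466, √(2b)=1.84932; F=0.92466×(-18.35)=-16.96755, v=-32.96800/1.84932=-17.82705
k=1: u−w=3.41400, u+w=-49.89200; √(b/2)=0.92466, √(2b)=1.84932; F=0.92466×3.414=3.15680, v=-49.89200/1.84932=-26.97850
k=2: u−w=-9.13700, u+w=-28.74300; √(b/2)=0.92466, √(2b)=1.84932; F=0.92466×(-9.137)=-8.44864, v=-28.74300/1.84932=-15.54243
k=3: u−w=30.75900, u+w=15.89100; √(b/2)=0.92466, √(2b)=1.84932; F=0.92466×30.759=28.44168, v=15.89100/1.84932=8.59287
k=4: u−w=-7.71200, u+w=9.25400; √(b/2)=0.92466, √(2b)=1.84932; F=0.92466×(-7.712)=-7.13099, v=9.25400/1.84932=5.00399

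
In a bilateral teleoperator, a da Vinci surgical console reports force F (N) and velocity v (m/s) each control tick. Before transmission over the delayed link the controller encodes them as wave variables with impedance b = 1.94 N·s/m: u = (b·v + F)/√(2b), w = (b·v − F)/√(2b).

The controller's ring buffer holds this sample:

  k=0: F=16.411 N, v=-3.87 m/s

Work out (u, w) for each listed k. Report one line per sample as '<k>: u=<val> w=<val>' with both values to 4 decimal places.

k=0: b·v=1.94×(-3.87)=-7.5078; √(2b)=1.9698; u=(-7.5078+16.411)/1.9698=4.5199, w=(-7.5078−16.411)/1.9698=-12.1429

0: u=4.5199 w=-12.1429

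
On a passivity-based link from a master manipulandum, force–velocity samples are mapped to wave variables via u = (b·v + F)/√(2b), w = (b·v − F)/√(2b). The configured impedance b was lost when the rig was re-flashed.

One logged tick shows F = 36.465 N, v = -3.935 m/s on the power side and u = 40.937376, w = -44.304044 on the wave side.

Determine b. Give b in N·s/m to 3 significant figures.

u + w = -3.366668;  u + w = √(2b)·v, so √(2b) = -3.366668/(-3.935) = 0.855570.
b = (√(2b))²/2 = 0.732000/2 = 0.366000.
(Check via u − w = 2F/√(2b): u − w = 85.241420, 2F/√(2b) = 85.241417.)

b = 0.366 N·s/m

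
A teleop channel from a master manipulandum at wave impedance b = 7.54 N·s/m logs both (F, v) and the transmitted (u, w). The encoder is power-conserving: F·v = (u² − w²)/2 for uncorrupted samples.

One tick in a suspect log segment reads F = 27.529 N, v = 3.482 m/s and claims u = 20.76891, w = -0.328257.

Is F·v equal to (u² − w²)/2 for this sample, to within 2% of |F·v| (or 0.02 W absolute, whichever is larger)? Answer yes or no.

F·v = 27.529×3.482 = 95.855978 W.
(u² − w²)/2 = (431.347623 − 0.107753)/2 = 215.619935 W.
|Δ| = 119.763957;  2% of max(1, |F·v|) = 1.917120.

no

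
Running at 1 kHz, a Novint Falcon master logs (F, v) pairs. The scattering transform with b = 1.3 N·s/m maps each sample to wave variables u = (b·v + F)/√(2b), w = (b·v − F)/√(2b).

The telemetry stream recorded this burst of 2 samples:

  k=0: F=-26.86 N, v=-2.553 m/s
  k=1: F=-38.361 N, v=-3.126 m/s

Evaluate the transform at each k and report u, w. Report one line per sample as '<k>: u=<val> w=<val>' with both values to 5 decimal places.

k=0: b·v=1.3×(-2.553)=-3.31890; √(2b)=1.61245; u=(-3.31890+(-26.86))/1.61245=-18.71616, w=(-3.31890−(-26.86))/1.61245=14.59957
k=1: b·v=1.3×(-3.126)=-4.06380; √(2b)=1.61245; u=(-4.06380+(-38.361))/1.61245=-26.31074, w=(-4.06380−(-38.361))/1.61245=21.27022

0: u=-18.71616 w=14.59957
1: u=-26.31074 w=21.27022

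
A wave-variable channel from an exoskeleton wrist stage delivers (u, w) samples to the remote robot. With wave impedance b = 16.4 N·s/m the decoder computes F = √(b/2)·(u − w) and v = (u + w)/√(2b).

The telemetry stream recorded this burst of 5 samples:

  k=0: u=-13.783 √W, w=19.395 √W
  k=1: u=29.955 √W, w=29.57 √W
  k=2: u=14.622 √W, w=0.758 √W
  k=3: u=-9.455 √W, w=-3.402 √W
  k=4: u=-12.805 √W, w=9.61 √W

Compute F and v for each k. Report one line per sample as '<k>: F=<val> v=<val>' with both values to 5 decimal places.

k=0: u−w=-33.17800, u+w=5.61200; √(b/2)=2.86356, √(2b)=5.72713; F=2.86356×(-33.178)=-95.00733, v=5.61200/5.72713=0.97990
k=1: u−w=0.38500, u+w=59.52500; √(b/2)=2.86356, √(2b)=5.72713; F=2.86356×0.385=1.10247, v=59.52500/5.72713=10.39352
k=2: u−w=13.86400, u+w=15.38000; √(b/2)=2.86356, √(2b)=5.72713; F=2.86356×13.864=39.70045, v=15.38000/5.72713=2.68546
k=3: u−w=-6.05300, u+w=-12.85700; √(b/2)=2.86356, √(2b)=5.72713; F=2.86356×(-6.053)=-17.33315, v=-12.85700/5.72713=-2.24493
k=4: u−w=-22.41500, u+w=-3.19500; √(b/2)=2.86356, √(2b)=5.72713; F=2.86356×(-22.415)=-64.18679, v=-3.19500/5.72713=-0.55787

0: F=-95.00733 v=0.97990
1: F=1.10247 v=10.39352
2: F=39.70045 v=2.68546
3: F=-17.33315 v=-2.24493
4: F=-64.18679 v=-0.55787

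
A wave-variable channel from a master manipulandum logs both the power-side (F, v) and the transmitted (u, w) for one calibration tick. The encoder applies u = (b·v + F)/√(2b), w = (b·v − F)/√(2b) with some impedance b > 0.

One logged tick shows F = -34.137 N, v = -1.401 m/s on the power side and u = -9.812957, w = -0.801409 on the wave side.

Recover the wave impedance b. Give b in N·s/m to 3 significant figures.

b = 28.7 N·s/m

u + w = -10.614366;  u + w = √(2b)·v, so √(2b) = -10.614366/(-1.401) = 7.576278.
b = (√(2b))²/2 = 57.399994/2 = 28.699997.
(Check via u − w = 2F/√(2b): u − w = -9.011548, 2F/√(2b) = -9.011548.)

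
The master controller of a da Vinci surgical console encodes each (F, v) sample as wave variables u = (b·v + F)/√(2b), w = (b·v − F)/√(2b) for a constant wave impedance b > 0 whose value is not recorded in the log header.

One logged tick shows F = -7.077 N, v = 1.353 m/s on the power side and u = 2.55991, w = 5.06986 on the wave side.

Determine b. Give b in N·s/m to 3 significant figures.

u + w = 7.62977;  u + w = √(2b)·v, so √(2b) = 7.62977/1.353 = 5.63915.
b = (√(2b))²/2 = 31.80001/2 = 15.90001.
(Check via u − w = 2F/√(2b): u − w = -2.50995, 2F/√(2b) = -2.50995.)

b = 15.9 N·s/m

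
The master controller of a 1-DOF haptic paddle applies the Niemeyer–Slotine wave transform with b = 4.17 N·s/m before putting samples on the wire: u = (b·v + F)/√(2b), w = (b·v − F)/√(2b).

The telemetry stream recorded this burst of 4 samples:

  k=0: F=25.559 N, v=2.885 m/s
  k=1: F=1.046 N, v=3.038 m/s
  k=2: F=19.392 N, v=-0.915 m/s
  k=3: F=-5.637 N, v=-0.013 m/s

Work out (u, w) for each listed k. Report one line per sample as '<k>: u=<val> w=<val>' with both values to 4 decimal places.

k=0: b·v=4.17×2.885=12.0304; √(2b)=2.8879; u=(12.0304+25.559)/2.8879=13.0162, w=(12.0304−25.559)/2.8879=-4.6846
k=1: b·v=4.17×3.038=12.6685; √(2b)=2.8879; u=(12.6685+1.046)/2.8879=4.7489, w=(12.6685−1.046)/2.8879=4.0245
k=2: b·v=4.17×(-0.915)=-3.8155; √(2b)=2.8879; u=(-3.8155+19.392)/2.8879=5.3937, w=(-3.8155−19.392)/2.8879=-8.0361
k=3: b·v=4.17×(-0.013)=-0.0542; √(2b)=2.8879; u=(-0.0542+(-5.637))/2.8879=-1.9707, w=(-0.0542−(-5.637))/2.8879=1.9332

0: u=13.0162 w=-4.6846
1: u=4.7489 w=4.0245
2: u=5.3937 w=-8.0361
3: u=-1.9707 w=1.9332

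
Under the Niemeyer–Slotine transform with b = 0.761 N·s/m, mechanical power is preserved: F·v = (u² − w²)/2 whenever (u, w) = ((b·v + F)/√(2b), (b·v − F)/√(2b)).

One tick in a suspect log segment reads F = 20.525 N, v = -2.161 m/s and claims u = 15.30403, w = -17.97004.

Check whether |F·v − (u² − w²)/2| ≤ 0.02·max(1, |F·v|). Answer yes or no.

F·v = 20.525×(-2.161) = -44.3545 W.
(u² − w²)/2 = (234.2133 − 322.9223)/2 = -44.3545 W.
|Δ| = 0.0000;  2% of max(1, |F·v|) = 0.8871.

yes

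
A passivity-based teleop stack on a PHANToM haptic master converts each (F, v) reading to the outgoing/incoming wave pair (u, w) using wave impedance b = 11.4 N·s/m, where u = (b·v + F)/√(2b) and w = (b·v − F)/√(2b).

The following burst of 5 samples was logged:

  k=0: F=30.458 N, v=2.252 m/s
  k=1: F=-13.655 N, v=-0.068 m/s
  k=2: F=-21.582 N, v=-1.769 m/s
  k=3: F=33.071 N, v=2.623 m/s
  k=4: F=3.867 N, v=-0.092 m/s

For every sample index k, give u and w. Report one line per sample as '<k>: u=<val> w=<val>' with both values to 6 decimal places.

0: u=11.755302 w=-1.002150
1: u=-3.022073 w=2.697377
2: u=-8.743282 w=0.296423
3: u=13.188285 w=-0.663632
4: u=0.590207 w=-1.029501

k=0: b·v=11.4×2.252=25.672800; √(2b)=4.774935; u=(25.672800+30.458)/4.774935=11.755302, w=(25.672800−30.458)/4.774935=-1.002150
k=1: b·v=11.4×(-0.068)=-0.775200; √(2b)=4.774935; u=(-0.775200+(-13.655))/4.774935=-3.022073, w=(-0.775200−(-13.655))/4.774935=2.697377
k=2: b·v=11.4×(-1.769)=-20.166600; √(2b)=4.774935; u=(-20.166600+(-21.582))/4.774935=-8.743282, w=(-20.166600−(-21.582))/4.774935=0.296423
k=3: b·v=11.4×2.623=29.902200; √(2b)=4.774935; u=(29.902200+33.071)/4.774935=13.188285, w=(29.902200−33.071)/4.774935=-0.663632
k=4: b·v=11.4×(-0.092)=-1.048800; √(2b)=4.774935; u=(-1.048800+3.867)/4.774935=0.590207, w=(-1.048800−3.867)/4.774935=-1.029501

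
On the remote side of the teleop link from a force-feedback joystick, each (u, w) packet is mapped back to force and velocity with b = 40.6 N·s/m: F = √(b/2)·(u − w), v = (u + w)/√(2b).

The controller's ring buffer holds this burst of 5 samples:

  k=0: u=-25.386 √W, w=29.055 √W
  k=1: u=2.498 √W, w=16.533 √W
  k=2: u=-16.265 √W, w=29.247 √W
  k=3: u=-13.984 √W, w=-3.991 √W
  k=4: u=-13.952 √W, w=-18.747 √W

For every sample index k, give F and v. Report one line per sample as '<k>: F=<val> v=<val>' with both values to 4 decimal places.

0: F=-245.2868 v=0.4072
1: F=-63.2354 v=2.1119
2: F=-205.0567 v=1.4407
3: F=-45.0240 v=-1.9948
4: F=21.6041 v=-3.6287

k=0: u−w=-54.4410, u+w=3.6690; √(b/2)=4.5056, √(2b)=9.0111; F=4.5056×(-54.441)=-245.2868, v=3.6690/9.0111=0.4072
k=1: u−w=-14.0350, u+w=19.0310; √(b/2)=4.5056, √(2b)=9.0111; F=4.5056×(-14.035)=-63.2354, v=19.0310/9.0111=2.1119
k=2: u−w=-45.5120, u+w=12.9820; √(b/2)=4.5056, √(2b)=9.0111; F=4.5056×(-45.512)=-205.0567, v=12.9820/9.0111=1.4407
k=3: u−w=-9.9930, u+w=-17.9750; √(b/2)=4.5056, √(2b)=9.0111; F=4.5056×(-9.993)=-45.0240, v=-17.9750/9.0111=-1.9948
k=4: u−w=4.7950, u+w=-32.6990; √(b/2)=4.5056, √(2b)=9.0111; F=4.5056×4.795=21.6041, v=-32.6990/9.0111=-3.6287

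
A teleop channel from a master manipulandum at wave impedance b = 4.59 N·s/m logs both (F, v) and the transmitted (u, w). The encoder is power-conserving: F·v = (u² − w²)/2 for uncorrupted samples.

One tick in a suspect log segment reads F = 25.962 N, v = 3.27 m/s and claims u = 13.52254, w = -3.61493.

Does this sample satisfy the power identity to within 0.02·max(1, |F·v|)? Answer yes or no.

F·v = 25.962×3.27 = 84.89574 W.
(u² − w²)/2 = (182.85909 − 13.06772)/2 = 84.89568 W.
|Δ| = 0.00006;  2% of max(1, |F·v|) = 1.69791.

yes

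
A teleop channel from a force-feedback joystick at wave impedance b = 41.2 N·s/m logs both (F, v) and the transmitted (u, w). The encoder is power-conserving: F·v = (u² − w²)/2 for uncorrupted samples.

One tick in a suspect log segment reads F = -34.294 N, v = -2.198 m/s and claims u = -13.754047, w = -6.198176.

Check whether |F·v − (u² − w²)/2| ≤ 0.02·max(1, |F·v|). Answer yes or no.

F·v = (-34.294)×(-2.198) = 75.378212 W.
(u² − w²)/2 = (189.173809 − 38.417386)/2 = 75.378212 W.
|Δ| = 0.000000;  2% of max(1, |F·v|) = 1.507564.

yes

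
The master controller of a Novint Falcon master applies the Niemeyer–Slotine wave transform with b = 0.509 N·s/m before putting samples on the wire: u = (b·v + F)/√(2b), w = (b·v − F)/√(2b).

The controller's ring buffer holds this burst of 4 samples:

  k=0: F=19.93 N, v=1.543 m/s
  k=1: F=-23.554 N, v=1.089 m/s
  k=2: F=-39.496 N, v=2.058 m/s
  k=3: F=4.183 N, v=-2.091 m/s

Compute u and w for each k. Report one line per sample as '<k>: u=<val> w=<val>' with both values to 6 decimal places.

k=0: b·v=0.509×1.543=0.785387; √(2b)=1.008960; u=(0.785387+19.93)/1.008960=20.531428, w=(0.785387−19.93)/1.008960=-18.974603
k=1: b·v=0.509×1.089=0.554301; √(2b)=1.008960; u=(0.554301+(-23.554))/1.008960=-22.795455, w=(0.554301−(-23.554))/1.008960=23.894212
k=2: b·v=0.509×2.058=1.047522; √(2b)=1.008960; u=(1.047522+(-39.496))/1.008960=-38.107044, w=(1.047522−(-39.496))/1.008960=40.183484
k=3: b·v=0.509×(-2.091)=-1.064319; √(2b)=1.008960; u=(-1.064319+4.183)/1.008960=3.090986, w=(-1.064319−4.183)/1.008960=-5.200721

0: u=20.531428 w=-18.974603
1: u=-22.795455 w=23.894212
2: u=-38.107044 w=40.183484
3: u=3.090986 w=-5.200721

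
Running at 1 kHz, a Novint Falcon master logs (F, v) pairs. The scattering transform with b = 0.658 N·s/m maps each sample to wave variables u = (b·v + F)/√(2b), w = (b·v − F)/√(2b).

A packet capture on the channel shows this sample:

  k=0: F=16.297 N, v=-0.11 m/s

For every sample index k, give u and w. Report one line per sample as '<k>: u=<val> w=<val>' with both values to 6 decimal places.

k=0: b·v=0.658×(-0.11)=-0.072380; √(2b)=1.147170; u=(-0.072380+16.297)/1.147170=14.143164, w=(-0.072380−16.297)/1.147170=-14.269353

0: u=14.143164 w=-14.269353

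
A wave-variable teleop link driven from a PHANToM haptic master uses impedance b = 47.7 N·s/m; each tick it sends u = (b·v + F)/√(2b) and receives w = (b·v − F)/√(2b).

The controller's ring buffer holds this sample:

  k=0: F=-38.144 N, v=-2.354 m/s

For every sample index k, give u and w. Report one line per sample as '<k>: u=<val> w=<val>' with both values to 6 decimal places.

0: u=-15.401382 w=-7.590824

k=0: b·v=47.7×(-2.354)=-112.285800; √(2b)=9.767292; u=(-112.285800+(-38.144))/9.767292=-15.401382, w=(-112.285800−(-38.144))/9.767292=-7.590824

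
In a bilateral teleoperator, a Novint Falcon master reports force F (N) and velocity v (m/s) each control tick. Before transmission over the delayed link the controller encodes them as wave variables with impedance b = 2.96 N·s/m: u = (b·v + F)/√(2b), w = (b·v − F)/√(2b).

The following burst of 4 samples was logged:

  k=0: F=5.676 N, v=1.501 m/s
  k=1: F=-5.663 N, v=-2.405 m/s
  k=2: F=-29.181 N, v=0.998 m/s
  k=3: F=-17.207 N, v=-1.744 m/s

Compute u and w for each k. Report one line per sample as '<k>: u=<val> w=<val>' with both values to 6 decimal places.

k=0: b·v=2.96×1.501=4.442960; √(2b)=2.433105; u=(4.442960+5.676)/2.433105=4.158867, w=(4.442960−5.676)/2.433105=-0.506776
k=1: b·v=2.96×(-2.405)=-7.118800; √(2b)=2.433105; u=(-7.118800+(-5.663))/2.433105=-5.253287, w=(-7.118800−(-5.663))/2.433105=-0.598330
k=2: b·v=2.96×0.998=2.954080; √(2b)=2.433105; u=(2.954080+(-29.181))/2.433105=-10.779198, w=(2.954080−(-29.181))/2.433105=13.207437
k=3: b·v=2.96×(-1.744)=-5.162240; √(2b)=2.433105; u=(-5.162240+(-17.207))/2.433105=-9.193701, w=(-5.162240−(-17.207))/2.433105=4.950366

0: u=4.158867 w=-0.506776
1: u=-5.253287 w=-0.598330
2: u=-10.779198 w=13.207437
3: u=-9.193701 w=4.950366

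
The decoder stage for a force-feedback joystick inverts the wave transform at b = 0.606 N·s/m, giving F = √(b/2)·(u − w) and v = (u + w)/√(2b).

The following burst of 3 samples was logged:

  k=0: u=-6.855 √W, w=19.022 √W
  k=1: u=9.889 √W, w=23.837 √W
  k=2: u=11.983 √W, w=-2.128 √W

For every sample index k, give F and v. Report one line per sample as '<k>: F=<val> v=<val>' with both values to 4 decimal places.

k=0: u−w=-25.8770, u+w=12.1670; √(b/2)=0.5505, √(2b)=1.1009; F=0.5505×(-25.877)=-14.2441, v=12.1670/1.1009=11.0518
k=1: u−w=-13.9480, u+w=33.7260; √(b/2)=0.5505, √(2b)=1.1009; F=0.5505×(-13.948)=-7.6777, v=33.7260/1.1009=30.6347
k=2: u−w=14.1110, u+w=9.8550; √(b/2)=0.5505, √(2b)=1.1009; F=0.5505×14.111=7.7675, v=9.8550/1.1009=8.9517

0: F=-14.2441 v=11.0518
1: F=-7.6777 v=30.6347
2: F=7.7675 v=8.9517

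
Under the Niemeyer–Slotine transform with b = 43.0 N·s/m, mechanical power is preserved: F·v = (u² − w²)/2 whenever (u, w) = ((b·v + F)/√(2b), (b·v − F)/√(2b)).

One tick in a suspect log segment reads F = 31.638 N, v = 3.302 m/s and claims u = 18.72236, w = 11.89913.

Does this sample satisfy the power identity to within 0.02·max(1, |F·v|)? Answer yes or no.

yes

F·v = 31.638×3.302 = 104.4687 W.
(u² − w²)/2 = (350.5268 − 141.5893)/2 = 104.4687 W.
|Δ| = 0.0001;  2% of max(1, |F·v|) = 2.0894.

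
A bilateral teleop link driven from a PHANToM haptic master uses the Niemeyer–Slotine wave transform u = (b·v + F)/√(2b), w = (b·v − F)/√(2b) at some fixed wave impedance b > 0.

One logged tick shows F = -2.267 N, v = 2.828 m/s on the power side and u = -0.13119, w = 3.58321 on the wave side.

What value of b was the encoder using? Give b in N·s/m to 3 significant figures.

b = 0.745 N·s/m

u + w = 3.45202;  u + w = √(2b)·v, so √(2b) = 3.45202/2.828 = 1.22066.
b = (√(2b))²/2 = 1.49001/2 = 0.74500.
(Check via u − w = 2F/√(2b): u − w = -3.71440, 2F/√(2b) = -3.71439.)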